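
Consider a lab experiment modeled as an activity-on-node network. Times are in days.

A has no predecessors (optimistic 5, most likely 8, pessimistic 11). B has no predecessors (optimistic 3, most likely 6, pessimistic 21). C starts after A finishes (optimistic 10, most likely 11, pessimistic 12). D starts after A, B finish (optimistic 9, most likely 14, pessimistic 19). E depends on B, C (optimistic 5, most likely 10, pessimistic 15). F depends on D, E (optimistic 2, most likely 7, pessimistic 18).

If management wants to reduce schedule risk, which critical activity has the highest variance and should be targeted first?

te_A = (5 + 4·8 + 11)/6 = 48/6 = 8; σ²_A = ((11−5)/6)² = 1.000
te_B = (3 + 4·6 + 21)/6 = 48/6 = 8; σ²_B = ((21−3)/6)² = 9.000
te_C = (10 + 4·11 + 12)/6 = 66/6 = 11; σ²_C = ((12−10)/6)² = 0.111
te_D = (9 + 4·14 + 19)/6 = 84/6 = 14; σ²_D = ((19−9)/6)² = 2.778
te_E = (5 + 4·10 + 15)/6 = 60/6 = 10; σ²_E = ((15−5)/6)² = 2.778
te_F = (2 + 4·7 + 18)/6 = 48/6 = 8; σ²_F = ((18−2)/6)² = 7.111

Forward pass:
ES_A = 0; EF_A = 8
ES_B = 0; EF_B = 8
ES_C = 8; EF_C = 8+11 = 19
ES_D = max(EF_A=8, EF_B=8) = 8; EF_D = 8+14 = 22
ES_E = max(EF_B=8, EF_C=19) = 19; EF_E = 19+10 = 29
ES_F = max(EF_D=22, EF_E=29) = 29; EF_F = 29+8 = 37
Expected project duration μ = 37 days. Critical path: A → C → E → F.

Variances on critical path: σ²_A=1.000, σ²_C=0.111, σ²_E=2.778, σ²_F=7.111.
Largest is σ²_F = 7.111.

F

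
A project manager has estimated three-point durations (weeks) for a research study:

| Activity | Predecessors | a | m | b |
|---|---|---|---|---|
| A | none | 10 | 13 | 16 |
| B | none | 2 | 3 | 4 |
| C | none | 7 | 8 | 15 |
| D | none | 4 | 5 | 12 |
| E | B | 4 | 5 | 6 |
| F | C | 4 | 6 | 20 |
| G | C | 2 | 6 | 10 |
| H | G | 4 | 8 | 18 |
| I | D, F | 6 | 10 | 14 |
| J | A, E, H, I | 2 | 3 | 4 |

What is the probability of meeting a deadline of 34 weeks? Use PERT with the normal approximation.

0.888

te_A = (10 + 4·13 + 16)/6 = 78/6 = 13; σ²_A = ((16−10)/6)² = 1.000
te_B = (2 + 4·3 + 4)/6 = 18/6 = 3; σ²_B = ((4−2)/6)² = 0.111
te_C = (7 + 4·8 + 15)/6 = 54/6 = 9; σ²_C = ((15−7)/6)² = 1.778
te_D = (4 + 4·5 + 12)/6 = 36/6 = 6; σ²_D = ((12−4)/6)² = 1.778
te_E = (4 + 4·5 + 6)/6 = 30/6 = 5; σ²_E = ((6−4)/6)² = 0.111
te_F = (4 + 4·6 + 20)/6 = 48/6 = 8; σ²_F = ((20−4)/6)² = 7.111
te_G = (2 + 4·6 + 10)/6 = 36/6 = 6; σ²_G = ((10−2)/6)² = 1.778
te_H = (4 + 4·8 + 18)/6 = 54/6 = 9; σ²_H = ((18−4)/6)² = 5.444
te_I = (6 + 4·10 + 14)/6 = 60/6 = 10; σ²_I = ((14−6)/6)² = 1.778
te_J = (2 + 4·3 + 4)/6 = 18/6 = 3; σ²_J = ((4−2)/6)² = 0.111

Forward pass:
ES_A = 0; EF_A = 13
ES_B = 0; EF_B = 3
ES_C = 0; EF_C = 9
ES_D = 0; EF_D = 6
ES_E = 3; EF_E = 3+5 = 8
ES_F = 9; EF_F = 9+8 = 17
ES_G = 9; EF_G = 9+6 = 15
ES_H = 15; EF_H = 15+9 = 24
ES_I = max(EF_D=6, EF_F=17) = 17; EF_I = 17+10 = 27
ES_J = max(EF_A=13, EF_E=8, EF_H=24, EF_I=27) = 27; EF_J = 27+3 = 30
Expected project duration μ = 30 weeks. Critical path: C → F → I → J.

Variance along critical path = 1.778 + 7.111 + 1.778 + 0.111 = 10.778; σ = √10.778 = 3.283 weeks.
Z = (34 − 30) / 3.283 = 1.218
P(T ≤ 34) = Φ(1.218) ≈ 0.888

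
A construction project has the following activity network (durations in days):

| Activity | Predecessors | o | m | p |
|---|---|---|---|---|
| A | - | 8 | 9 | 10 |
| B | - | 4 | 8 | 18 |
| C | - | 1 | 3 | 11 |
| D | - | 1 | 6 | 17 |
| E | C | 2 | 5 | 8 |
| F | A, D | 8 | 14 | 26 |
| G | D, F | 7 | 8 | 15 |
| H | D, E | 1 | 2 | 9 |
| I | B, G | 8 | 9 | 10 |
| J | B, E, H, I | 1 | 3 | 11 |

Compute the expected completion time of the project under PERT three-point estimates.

46 days

te_A = (8 + 4·9 + 10)/6 = 54/6 = 9
te_B = (4 + 4·8 + 18)/6 = 54/6 = 9
te_C = (1 + 4·3 + 11)/6 = 24/6 = 4
te_D = (1 + 4·6 + 17)/6 = 42/6 = 7
te_E = (2 + 4·5 + 8)/6 = 30/6 = 5
te_F = (8 + 4·14 + 26)/6 = 90/6 = 15
te_G = (7 + 4·8 + 15)/6 = 54/6 = 9
te_H = (1 + 4·2 + 9)/6 = 18/6 = 3
te_I = (8 + 4·9 + 10)/6 = 54/6 = 9
te_J = (1 + 4·3 + 11)/6 = 24/6 = 4

Forward pass:
ES_A = 0; EF_A = 9
ES_B = 0; EF_B = 9
ES_C = 0; EF_C = 4
ES_D = 0; EF_D = 7
ES_E = 4; EF_E = 4+5 = 9
ES_F = max(EF_A=9, EF_D=7) = 9; EF_F = 9+15 = 24
ES_G = max(EF_D=7, EF_F=24) = 24; EF_G = 24+9 = 33
ES_H = max(EF_D=7, EF_E=9) = 9; EF_H = 9+3 = 12
ES_I = max(EF_B=9, EF_G=33) = 33; EF_I = 33+9 = 42
ES_J = max(EF_B=9, EF_E=9, EF_H=12, EF_I=42) = 42; EF_J = 42+4 = 46
Expected project duration μ = 46 days. Critical path: A → F → G → I → J.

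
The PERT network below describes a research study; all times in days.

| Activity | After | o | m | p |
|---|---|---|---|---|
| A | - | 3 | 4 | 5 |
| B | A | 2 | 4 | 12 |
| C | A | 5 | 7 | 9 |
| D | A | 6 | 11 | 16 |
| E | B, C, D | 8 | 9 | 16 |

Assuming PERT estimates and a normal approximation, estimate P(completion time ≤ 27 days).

te_A = (3 + 4·4 + 5)/6 = 24/6 = 4; σ²_A = ((5−3)/6)² = 0.111
te_B = (2 + 4·4 + 12)/6 = 30/6 = 5; σ²_B = ((12−2)/6)² = 2.778
te_C = (5 + 4·7 + 9)/6 = 42/6 = 7; σ²_C = ((9−5)/6)² = 0.444
te_D = (6 + 4·11 + 16)/6 = 66/6 = 11; σ²_D = ((16−6)/6)² = 2.778
te_E = (8 + 4·9 + 16)/6 = 60/6 = 10; σ²_E = ((16−8)/6)² = 1.778

Forward pass:
ES_A = 0; EF_A = 4
ES_B = 4; EF_B = 4+5 = 9
ES_C = 4; EF_C = 4+7 = 11
ES_D = 4; EF_D = 4+11 = 15
ES_E = max(EF_B=9, EF_C=11, EF_D=15) = 15; EF_E = 15+10 = 25
Expected project duration μ = 25 days. Critical path: A → D → E.

Variance along critical path = 0.111 + 2.778 + 1.778 = 4.667; σ = √4.667 = 2.160 days.
Z = (27 − 25) / 2.160 = 0.926
P(T ≤ 27) = Φ(0.926) ≈ 0.823

0.823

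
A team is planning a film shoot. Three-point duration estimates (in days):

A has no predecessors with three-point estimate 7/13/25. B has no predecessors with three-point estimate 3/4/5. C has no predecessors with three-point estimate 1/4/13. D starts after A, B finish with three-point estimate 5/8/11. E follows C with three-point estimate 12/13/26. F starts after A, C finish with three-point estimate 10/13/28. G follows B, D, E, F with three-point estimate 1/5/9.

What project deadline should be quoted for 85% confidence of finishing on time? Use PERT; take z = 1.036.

38.6 days

te_A = (7 + 4·13 + 25)/6 = 84/6 = 14; σ²_A = ((25−7)/6)² = 9.000
te_B = (3 + 4·4 + 5)/6 = 24/6 = 4; σ²_B = ((5−3)/6)² = 0.111
te_C = (1 + 4·4 + 13)/6 = 30/6 = 5; σ²_C = ((13−1)/6)² = 4.000
te_D = (5 + 4·8 + 11)/6 = 48/6 = 8; σ²_D = ((11−5)/6)² = 1.000
te_E = (12 + 4·13 + 26)/6 = 90/6 = 15; σ²_E = ((26−12)/6)² = 5.444
te_F = (10 + 4·13 + 28)/6 = 90/6 = 15; σ²_F = ((28−10)/6)² = 9.000
te_G = (1 + 4·5 + 9)/6 = 30/6 = 5; σ²_G = ((9−1)/6)² = 1.778

Forward pass:
ES_A = 0; EF_A = 14
ES_B = 0; EF_B = 4
ES_C = 0; EF_C = 5
ES_D = max(EF_A=14, EF_B=4) = 14; EF_D = 14+8 = 22
ES_E = 5; EF_E = 5+15 = 20
ES_F = max(EF_A=14, EF_C=5) = 14; EF_F = 14+15 = 29
ES_G = max(EF_B=4, EF_D=22, EF_E=20, EF_F=29) = 29; EF_G = 29+5 = 34
Expected project duration μ = 34 days. Critical path: A → F → G.

Variance along critical path = 9.000 + 9.000 + 1.778 = 19.778; σ = 4.447 days.
D = μ + z·σ = 34 + 1.036·4.447 = 38.6 days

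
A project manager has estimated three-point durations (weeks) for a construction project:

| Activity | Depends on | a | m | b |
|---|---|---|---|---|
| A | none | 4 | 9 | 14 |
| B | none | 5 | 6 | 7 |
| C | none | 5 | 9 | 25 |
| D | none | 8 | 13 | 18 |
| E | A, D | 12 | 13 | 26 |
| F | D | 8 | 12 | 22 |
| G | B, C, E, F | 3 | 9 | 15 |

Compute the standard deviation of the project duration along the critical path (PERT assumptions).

te_A = (4 + 4·9 + 14)/6 = 54/6 = 9; σ²_A = ((14−4)/6)² = 2.778
te_B = (5 + 4·6 + 7)/6 = 36/6 = 6; σ²_B = ((7−5)/6)² = 0.111
te_C = (5 + 4·9 + 25)/6 = 66/6 = 11; σ²_C = ((25−5)/6)² = 11.111
te_D = (8 + 4·13 + 18)/6 = 78/6 = 13; σ²_D = ((18−8)/6)² = 2.778
te_E = (12 + 4·13 + 26)/6 = 90/6 = 15; σ²_E = ((26−12)/6)² = 5.444
te_F = (8 + 4·12 + 22)/6 = 78/6 = 13; σ²_F = ((22−8)/6)² = 5.444
te_G = (3 + 4·9 + 15)/6 = 54/6 = 9; σ²_G = ((15−3)/6)² = 4.000

Forward pass:
ES_A = 0; EF_A = 9
ES_B = 0; EF_B = 6
ES_C = 0; EF_C = 11
ES_D = 0; EF_D = 13
ES_E = max(EF_A=9, EF_D=13) = 13; EF_E = 13+15 = 28
ES_F = 13; EF_F = 13+13 = 26
ES_G = max(EF_B=6, EF_C=11, EF_E=28, EF_F=26) = 28; EF_G = 28+9 = 37
Expected project duration μ = 37 weeks. Critical path: D → E → G.

Variance along critical path = 2.778 + 5.444 + 4.000 = 12.222
σ = √12.222 = 3.496 weeks

3.50 weeks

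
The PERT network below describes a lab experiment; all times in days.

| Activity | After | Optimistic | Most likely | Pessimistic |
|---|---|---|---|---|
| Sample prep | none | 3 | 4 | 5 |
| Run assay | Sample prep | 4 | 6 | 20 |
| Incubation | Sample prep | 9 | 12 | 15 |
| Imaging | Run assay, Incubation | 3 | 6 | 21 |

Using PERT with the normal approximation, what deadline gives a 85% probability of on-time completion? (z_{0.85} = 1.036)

te_Sample prep = (3 + 4·4 + 5)/6 = 24/6 = 4; σ²_Sample prep = ((5−3)/6)² = 0.111
te_Run assay = (4 + 4·6 + 20)/6 = 48/6 = 8; σ²_Run assay = ((20−4)/6)² = 7.111
te_Incubation = (9 + 4·12 + 15)/6 = 72/6 = 12; σ²_Incubation = ((15−9)/6)² = 1.000
te_Imaging = (3 + 4·6 + 21)/6 = 48/6 = 8; σ²_Imaging = ((21−3)/6)² = 9.000

Forward pass:
ES_Sample prep = 0; EF_Sample prep = 4
ES_Run assay = 4; EF_Run assay = 4+8 = 12
ES_Incubation = 4; EF_Incubation = 4+12 = 16
ES_Imaging = max(EF_Run assay=12, EF_Incubation=16) = 16; EF_Imaging = 16+8 = 24
Expected project duration μ = 24 days. Critical path: Sample prep → Incubation → Imaging.

Variance along critical path = 0.111 + 1.000 + 9.000 = 10.111; σ = 3.180 days.
D = μ + z·σ = 24 + 1.036·3.180 = 27.3 days

27.3 days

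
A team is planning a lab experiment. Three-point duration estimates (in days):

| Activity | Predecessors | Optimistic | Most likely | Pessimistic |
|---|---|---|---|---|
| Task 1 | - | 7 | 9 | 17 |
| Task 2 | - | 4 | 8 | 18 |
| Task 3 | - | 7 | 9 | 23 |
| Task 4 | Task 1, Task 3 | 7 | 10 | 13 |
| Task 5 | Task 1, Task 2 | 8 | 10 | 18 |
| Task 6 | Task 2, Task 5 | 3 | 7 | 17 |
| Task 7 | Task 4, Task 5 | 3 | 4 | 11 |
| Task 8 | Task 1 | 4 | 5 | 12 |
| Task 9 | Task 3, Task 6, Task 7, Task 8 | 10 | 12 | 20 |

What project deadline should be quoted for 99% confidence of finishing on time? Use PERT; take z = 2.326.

te_Task 1 = (7 + 4·9 + 17)/6 = 60/6 = 10; σ²_Task 1 = ((17−7)/6)² = 2.778
te_Task 2 = (4 + 4·8 + 18)/6 = 54/6 = 9; σ²_Task 2 = ((18−4)/6)² = 5.444
te_Task 3 = (7 + 4·9 + 23)/6 = 66/6 = 11; σ²_Task 3 = ((23−7)/6)² = 7.111
te_Task 4 = (7 + 4·10 + 13)/6 = 60/6 = 10; σ²_Task 4 = ((13−7)/6)² = 1.000
te_Task 5 = (8 + 4·10 + 18)/6 = 66/6 = 11; σ²_Task 5 = ((18−8)/6)² = 2.778
te_Task 6 = (3 + 4·7 + 17)/6 = 48/6 = 8; σ²_Task 6 = ((17−3)/6)² = 5.444
te_Task 7 = (3 + 4·4 + 11)/6 = 30/6 = 5; σ²_Task 7 = ((11−3)/6)² = 1.778
te_Task 8 = (4 + 4·5 + 12)/6 = 36/6 = 6; σ²_Task 8 = ((12−4)/6)² = 1.778
te_Task 9 = (10 + 4·12 + 20)/6 = 78/6 = 13; σ²_Task 9 = ((20−10)/6)² = 2.778

Forward pass:
ES_Task 1 = 0; EF_Task 1 = 10
ES_Task 2 = 0; EF_Task 2 = 9
ES_Task 3 = 0; EF_Task 3 = 11
ES_Task 4 = max(EF_Task 1=10, EF_Task 3=11) = 11; EF_Task 4 = 11+10 = 21
ES_Task 5 = max(EF_Task 1=10, EF_Task 2=9) = 10; EF_Task 5 = 10+11 = 21
ES_Task 6 = max(EF_Task 2=9, EF_Task 5=21) = 21; EF_Task 6 = 21+8 = 29
ES_Task 7 = max(EF_Task 4=21, EF_Task 5=21) = 21; EF_Task 7 = 21+5 = 26
ES_Task 8 = 10; EF_Task 8 = 10+6 = 16
ES_Task 9 = max(EF_Task 3=11, EF_Task 6=29, EF_Task 7=26, EF_Task 8=16) = 29; EF_Task 9 = 29+13 = 42
Expected project duration μ = 42 days. Critical path: Task 1 → Task 5 → Task 6 → Task 9.

Variance along critical path = 2.778 + 2.778 + 5.444 + 2.778 = 13.778; σ = 3.712 days.
D = μ + z·σ = 42 + 2.326·3.712 = 50.6 days

50.6 days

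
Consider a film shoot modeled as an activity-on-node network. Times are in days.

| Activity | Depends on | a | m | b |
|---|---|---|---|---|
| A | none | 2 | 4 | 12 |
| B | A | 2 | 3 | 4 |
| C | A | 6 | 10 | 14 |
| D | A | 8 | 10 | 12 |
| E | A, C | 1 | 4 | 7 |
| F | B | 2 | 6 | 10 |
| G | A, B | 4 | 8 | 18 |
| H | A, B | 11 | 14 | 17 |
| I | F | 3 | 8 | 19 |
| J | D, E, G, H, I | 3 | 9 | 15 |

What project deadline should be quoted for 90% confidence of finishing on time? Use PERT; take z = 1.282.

37.1 days

te_A = (2 + 4·4 + 12)/6 = 30/6 = 5; σ²_A = ((12−2)/6)² = 2.778
te_B = (2 + 4·3 + 4)/6 = 18/6 = 3; σ²_B = ((4−2)/6)² = 0.111
te_C = (6 + 4·10 + 14)/6 = 60/6 = 10; σ²_C = ((14−6)/6)² = 1.778
te_D = (8 + 4·10 + 12)/6 = 60/6 = 10; σ²_D = ((12−8)/6)² = 0.444
te_E = (1 + 4·4 + 7)/6 = 24/6 = 4; σ²_E = ((7−1)/6)² = 1.000
te_F = (2 + 4·6 + 10)/6 = 36/6 = 6; σ²_F = ((10−2)/6)² = 1.778
te_G = (4 + 4·8 + 18)/6 = 54/6 = 9; σ²_G = ((18−4)/6)² = 5.444
te_H = (11 + 4·14 + 17)/6 = 84/6 = 14; σ²_H = ((17−11)/6)² = 1.000
te_I = (3 + 4·8 + 19)/6 = 54/6 = 9; σ²_I = ((19−3)/6)² = 7.111
te_J = (3 + 4·9 + 15)/6 = 54/6 = 9; σ²_J = ((15−3)/6)² = 4.000

Forward pass:
ES_A = 0; EF_A = 5
ES_B = 5; EF_B = 5+3 = 8
ES_C = 5; EF_C = 5+10 = 15
ES_D = 5; EF_D = 5+10 = 15
ES_E = max(EF_A=5, EF_C=15) = 15; EF_E = 15+4 = 19
ES_F = 8; EF_F = 8+6 = 14
ES_G = max(EF_A=5, EF_B=8) = 8; EF_G = 8+9 = 17
ES_H = max(EF_A=5, EF_B=8) = 8; EF_H = 8+14 = 22
ES_I = 14; EF_I = 14+9 = 23
ES_J = max(EF_D=15, EF_E=19, EF_G=17, EF_H=22, EF_I=23) = 23; EF_J = 23+9 = 32
Expected project duration μ = 32 days. Critical path: A → B → F → I → J.

Variance along critical path = 2.778 + 0.111 + 1.778 + 7.111 + 4.000 = 15.778; σ = 3.972 days.
D = μ + z·σ = 32 + 1.282·3.972 = 37.1 days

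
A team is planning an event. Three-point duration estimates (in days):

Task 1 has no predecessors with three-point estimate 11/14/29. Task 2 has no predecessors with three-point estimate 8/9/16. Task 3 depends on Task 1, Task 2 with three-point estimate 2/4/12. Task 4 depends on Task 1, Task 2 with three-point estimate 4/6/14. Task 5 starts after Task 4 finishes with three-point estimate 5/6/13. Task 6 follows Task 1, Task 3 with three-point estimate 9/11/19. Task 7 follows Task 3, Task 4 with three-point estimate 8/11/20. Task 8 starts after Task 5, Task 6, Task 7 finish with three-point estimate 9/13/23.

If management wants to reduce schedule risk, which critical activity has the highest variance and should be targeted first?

Task 1

te_Task 1 = (11 + 4·14 + 29)/6 = 96/6 = 16; σ²_Task 1 = ((29−11)/6)² = 9.000
te_Task 2 = (8 + 4·9 + 16)/6 = 60/6 = 10; σ²_Task 2 = ((16−8)/6)² = 1.778
te_Task 3 = (2 + 4·4 + 12)/6 = 30/6 = 5; σ²_Task 3 = ((12−2)/6)² = 2.778
te_Task 4 = (4 + 4·6 + 14)/6 = 42/6 = 7; σ²_Task 4 = ((14−4)/6)² = 2.778
te_Task 5 = (5 + 4·6 + 13)/6 = 42/6 = 7; σ²_Task 5 = ((13−5)/6)² = 1.778
te_Task 6 = (9 + 4·11 + 19)/6 = 72/6 = 12; σ²_Task 6 = ((19−9)/6)² = 2.778
te_Task 7 = (8 + 4·11 + 20)/6 = 72/6 = 12; σ²_Task 7 = ((20−8)/6)² = 4.000
te_Task 8 = (9 + 4·13 + 23)/6 = 84/6 = 14; σ²_Task 8 = ((23−9)/6)² = 5.444

Forward pass:
ES_Task 1 = 0; EF_Task 1 = 16
ES_Task 2 = 0; EF_Task 2 = 10
ES_Task 3 = max(EF_Task 1=16, EF_Task 2=10) = 16; EF_Task 3 = 16+5 = 21
ES_Task 4 = max(EF_Task 1=16, EF_Task 2=10) = 16; EF_Task 4 = 16+7 = 23
ES_Task 5 = 23; EF_Task 5 = 23+7 = 30
ES_Task 6 = max(EF_Task 1=16, EF_Task 3=21) = 21; EF_Task 6 = 21+12 = 33
ES_Task 7 = max(EF_Task 3=21, EF_Task 4=23) = 23; EF_Task 7 = 23+12 = 35
ES_Task 8 = max(EF_Task 5=30, EF_Task 6=33, EF_Task 7=35) = 35; EF_Task 8 = 35+14 = 49
Expected project duration μ = 49 days. Critical path: Task 1 → Task 4 → Task 7 → Task 8.

Variances on critical path: σ²_Task 1=9.000, σ²_Task 4=2.778, σ²_Task 7=4.000, σ²_Task 8=5.444.
Largest is σ²_Task 1 = 9.000.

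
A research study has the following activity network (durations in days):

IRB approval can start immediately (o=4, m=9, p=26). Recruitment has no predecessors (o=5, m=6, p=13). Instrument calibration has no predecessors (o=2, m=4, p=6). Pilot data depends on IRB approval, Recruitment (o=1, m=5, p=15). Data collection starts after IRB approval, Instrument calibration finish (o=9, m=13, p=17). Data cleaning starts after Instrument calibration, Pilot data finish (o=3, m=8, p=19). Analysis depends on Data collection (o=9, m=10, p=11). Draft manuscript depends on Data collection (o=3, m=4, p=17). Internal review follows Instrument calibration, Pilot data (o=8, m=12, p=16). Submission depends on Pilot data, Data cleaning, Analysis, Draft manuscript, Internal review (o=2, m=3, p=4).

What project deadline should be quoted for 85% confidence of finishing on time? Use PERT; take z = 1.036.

te_IRB approval = (4 + 4·9 + 26)/6 = 66/6 = 11; σ²_IRB approval = ((26−4)/6)² = 13.444
te_Recruitment = (5 + 4·6 + 13)/6 = 42/6 = 7; σ²_Recruitment = ((13−5)/6)² = 1.778
te_Instrument calibration = (2 + 4·4 + 6)/6 = 24/6 = 4; σ²_Instrument calibration = ((6−2)/6)² = 0.444
te_Pilot data = (1 + 4·5 + 15)/6 = 36/6 = 6; σ²_Pilot data = ((15−1)/6)² = 5.444
te_Data collection = (9 + 4·13 + 17)/6 = 78/6 = 13; σ²_Data collection = ((17−9)/6)² = 1.778
te_Data cleaning = (3 + 4·8 + 19)/6 = 54/6 = 9; σ²_Data cleaning = ((19−3)/6)² = 7.111
te_Analysis = (9 + 4·10 + 11)/6 = 60/6 = 10; σ²_Analysis = ((11−9)/6)² = 0.111
te_Draft manuscript = (3 + 4·4 + 17)/6 = 36/6 = 6; σ²_Draft manuscript = ((17−3)/6)² = 5.444
te_Internal review = (8 + 4·12 + 16)/6 = 72/6 = 12; σ²_Internal review = ((16−8)/6)² = 1.778
te_Submission = (2 + 4·3 + 4)/6 = 18/6 = 3; σ²_Submission = ((4−2)/6)² = 0.111

Forward pass:
ES_IRB approval = 0; EF_IRB approval = 11
ES_Recruitment = 0; EF_Recruitment = 7
ES_Instrument calibration = 0; EF_Instrument calibration = 4
ES_Pilot data = max(EF_IRB approval=11, EF_Recruitment=7) = 11; EF_Pilot data = 11+6 = 17
ES_Data collection = max(EF_IRB approval=11, EF_Instrument calibration=4) = 11; EF_Data collection = 11+13 = 24
ES_Data cleaning = max(EF_Instrument calibration=4, EF_Pilot data=17) = 17; EF_Data cleaning = 17+9 = 26
ES_Analysis = 24; EF_Analysis = 24+10 = 34
ES_Draft manuscript = 24; EF_Draft manuscript = 24+6 = 30
ES_Internal review = max(EF_Instrument calibration=4, EF_Pilot data=17) = 17; EF_Internal review = 17+12 = 29
ES_Submission = max(EF_Pilot data=17, EF_Data cleaning=26, EF_Analysis=34, EF_Draft manuscript=30, EF_Internal review=29) = 34; EF_Submission = 34+3 = 37
Expected project duration μ = 37 days. Critical path: IRB approval → Data collection → Analysis → Submission.

Variance along critical path = 13.444 + 1.778 + 0.111 + 0.111 = 15.444; σ = 3.930 days.
D = μ + z·σ = 37 + 1.036·3.930 = 41.1 days

41.1 days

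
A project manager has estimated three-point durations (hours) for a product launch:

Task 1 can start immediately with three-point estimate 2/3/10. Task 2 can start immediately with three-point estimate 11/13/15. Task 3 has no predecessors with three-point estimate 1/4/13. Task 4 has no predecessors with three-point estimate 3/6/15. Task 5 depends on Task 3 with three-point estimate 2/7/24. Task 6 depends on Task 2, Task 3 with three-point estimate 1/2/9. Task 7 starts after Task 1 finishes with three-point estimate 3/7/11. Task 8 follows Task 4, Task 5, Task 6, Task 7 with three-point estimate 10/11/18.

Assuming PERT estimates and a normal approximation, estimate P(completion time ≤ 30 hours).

0.841

te_Task 1 = (2 + 4·3 + 10)/6 = 24/6 = 4; σ²_Task 1 = ((10−2)/6)² = 1.778
te_Task 2 = (11 + 4·13 + 15)/6 = 78/6 = 13; σ²_Task 2 = ((15−11)/6)² = 0.444
te_Task 3 = (1 + 4·4 + 13)/6 = 30/6 = 5; σ²_Task 3 = ((13−1)/6)² = 4.000
te_Task 4 = (3 + 4·6 + 15)/6 = 42/6 = 7; σ²_Task 4 = ((15−3)/6)² = 4.000
te_Task 5 = (2 + 4·7 + 24)/6 = 54/6 = 9; σ²_Task 5 = ((24−2)/6)² = 13.444
te_Task 6 = (1 + 4·2 + 9)/6 = 18/6 = 3; σ²_Task 6 = ((9−1)/6)² = 1.778
te_Task 7 = (3 + 4·7 + 11)/6 = 42/6 = 7; σ²_Task 7 = ((11−3)/6)² = 1.778
te_Task 8 = (10 + 4·11 + 18)/6 = 72/6 = 12; σ²_Task 8 = ((18−10)/6)² = 1.778

Forward pass:
ES_Task 1 = 0; EF_Task 1 = 4
ES_Task 2 = 0; EF_Task 2 = 13
ES_Task 3 = 0; EF_Task 3 = 5
ES_Task 4 = 0; EF_Task 4 = 7
ES_Task 5 = 5; EF_Task 5 = 5+9 = 14
ES_Task 6 = max(EF_Task 2=13, EF_Task 3=5) = 13; EF_Task 6 = 13+3 = 16
ES_Task 7 = 4; EF_Task 7 = 4+7 = 11
ES_Task 8 = max(EF_Task 4=7, EF_Task 5=14, EF_Task 6=16, EF_Task 7=11) = 16; EF_Task 8 = 16+12 = 28
Expected project duration μ = 28 hours. Critical path: Task 2 → Task 6 → Task 8.

Variance along critical path = 0.444 + 1.778 + 1.778 = 4.000; σ = √4.000 = 2.000 hours.
Z = (30 − 28) / 2.000 = 1.000
P(T ≤ 30) = Φ(1.000) ≈ 0.841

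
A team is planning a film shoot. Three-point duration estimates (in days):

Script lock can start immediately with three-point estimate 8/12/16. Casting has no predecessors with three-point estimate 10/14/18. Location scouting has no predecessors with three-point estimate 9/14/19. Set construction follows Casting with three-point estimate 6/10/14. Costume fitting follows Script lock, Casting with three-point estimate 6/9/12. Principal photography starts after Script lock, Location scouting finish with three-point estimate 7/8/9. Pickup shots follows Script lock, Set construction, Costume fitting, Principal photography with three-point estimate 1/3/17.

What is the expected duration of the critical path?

29 days

te_Script lock = (8 + 4·12 + 16)/6 = 72/6 = 12
te_Casting = (10 + 4·14 + 18)/6 = 84/6 = 14
te_Location scouting = (9 + 4·14 + 19)/6 = 84/6 = 14
te_Set construction = (6 + 4·10 + 14)/6 = 60/6 = 10
te_Costume fitting = (6 + 4·9 + 12)/6 = 54/6 = 9
te_Principal photography = (7 + 4·8 + 9)/6 = 48/6 = 8
te_Pickup shots = (1 + 4·3 + 17)/6 = 30/6 = 5

Forward pass:
ES_Script lock = 0; EF_Script lock = 12
ES_Casting = 0; EF_Casting = 14
ES_Location scouting = 0; EF_Location scouting = 14
ES_Set construction = 14; EF_Set construction = 14+10 = 24
ES_Costume fitting = max(EF_Script lock=12, EF_Casting=14) = 14; EF_Costume fitting = 14+9 = 23
ES_Principal photography = max(EF_Script lock=12, EF_Location scouting=14) = 14; EF_Principal photography = 14+8 = 22
ES_Pickup shots = max(EF_Script lock=12, EF_Set construction=24, EF_Costume fitting=23, EF_Principal photography=22) = 24; EF_Pickup shots = 24+5 = 29
Expected project duration μ = 29 days. Critical path: Casting → Set construction → Pickup shots.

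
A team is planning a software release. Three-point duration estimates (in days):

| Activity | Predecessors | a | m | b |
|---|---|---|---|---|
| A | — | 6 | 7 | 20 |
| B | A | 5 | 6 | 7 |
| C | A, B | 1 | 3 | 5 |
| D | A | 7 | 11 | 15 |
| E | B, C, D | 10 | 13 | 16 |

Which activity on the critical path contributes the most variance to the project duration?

te_A = (6 + 4·7 + 20)/6 = 54/6 = 9; σ²_A = ((20−6)/6)² = 5.444
te_B = (5 + 4·6 + 7)/6 = 36/6 = 6; σ²_B = ((7−5)/6)² = 0.111
te_C = (1 + 4·3 + 5)/6 = 18/6 = 3; σ²_C = ((5−1)/6)² = 0.444
te_D = (7 + 4·11 + 15)/6 = 66/6 = 11; σ²_D = ((15−7)/6)² = 1.778
te_E = (10 + 4·13 + 16)/6 = 78/6 = 13; σ²_E = ((16−10)/6)² = 1.000

Forward pass:
ES_A = 0; EF_A = 9
ES_B = 9; EF_B = 9+6 = 15
ES_C = max(EF_A=9, EF_B=15) = 15; EF_C = 15+3 = 18
ES_D = 9; EF_D = 9+11 = 20
ES_E = max(EF_B=15, EF_C=18, EF_D=20) = 20; EF_E = 20+13 = 33
Expected project duration μ = 33 days. Critical path: A → D → E.

Variances on critical path: σ²_A=5.444, σ²_D=1.778, σ²_E=1.000.
Largest is σ²_A = 5.444.

A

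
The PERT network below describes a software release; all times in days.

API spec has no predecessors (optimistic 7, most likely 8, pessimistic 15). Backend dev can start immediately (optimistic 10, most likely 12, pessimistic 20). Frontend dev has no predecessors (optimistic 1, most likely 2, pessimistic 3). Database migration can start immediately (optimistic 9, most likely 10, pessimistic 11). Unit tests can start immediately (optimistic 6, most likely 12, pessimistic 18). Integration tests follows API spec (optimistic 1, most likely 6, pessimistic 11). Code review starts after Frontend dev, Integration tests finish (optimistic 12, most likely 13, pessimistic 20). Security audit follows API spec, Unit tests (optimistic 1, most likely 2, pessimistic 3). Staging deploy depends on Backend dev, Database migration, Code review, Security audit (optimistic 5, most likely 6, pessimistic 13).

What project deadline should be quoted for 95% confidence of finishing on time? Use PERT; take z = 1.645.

te_API spec = (7 + 4·8 + 15)/6 = 54/6 = 9; σ²_API spec = ((15−7)/6)² = 1.778
te_Backend dev = (10 + 4·12 + 20)/6 = 78/6 = 13; σ²_Backend dev = ((20−10)/6)² = 2.778
te_Frontend dev = (1 + 4·2 + 3)/6 = 12/6 = 2; σ²_Frontend dev = ((3−1)/6)² = 0.111
te_Database migration = (9 + 4·10 + 11)/6 = 60/6 = 10; σ²_Database migration = ((11−9)/6)² = 0.111
te_Unit tests = (6 + 4·12 + 18)/6 = 72/6 = 12; σ²_Unit tests = ((18−6)/6)² = 4.000
te_Integration tests = (1 + 4·6 + 11)/6 = 36/6 = 6; σ²_Integration tests = ((11−1)/6)² = 2.778
te_Code review = (12 + 4·13 + 20)/6 = 84/6 = 14; σ²_Code review = ((20−12)/6)² = 1.778
te_Security audit = (1 + 4·2 + 3)/6 = 12/6 = 2; σ²_Security audit = ((3−1)/6)² = 0.111
te_Staging deploy = (5 + 4·6 + 13)/6 = 42/6 = 7; σ²_Staging deploy = ((13−5)/6)² = 1.778

Forward pass:
ES_API spec = 0; EF_API spec = 9
ES_Backend dev = 0; EF_Backend dev = 13
ES_Frontend dev = 0; EF_Frontend dev = 2
ES_Database migration = 0; EF_Database migration = 10
ES_Unit tests = 0; EF_Unit tests = 12
ES_Integration tests = 9; EF_Integration tests = 9+6 = 15
ES_Code review = max(EF_Frontend dev=2, EF_Integration tests=15) = 15; EF_Code review = 15+14 = 29
ES_Security audit = max(EF_API spec=9, EF_Unit tests=12) = 12; EF_Security audit = 12+2 = 14
ES_Staging deploy = max(EF_Backend dev=13, EF_Database migration=10, EF_Code review=29, EF_Security audit=14) = 29; EF_Staging deploy = 29+7 = 36
Expected project duration μ = 36 days. Critical path: API spec → Integration tests → Code review → Staging deploy.

Variance along critical path = 1.778 + 2.778 + 1.778 + 1.778 = 8.111; σ = 2.848 days.
D = μ + z·σ = 36 + 1.645·2.848 = 40.7 days

40.7 days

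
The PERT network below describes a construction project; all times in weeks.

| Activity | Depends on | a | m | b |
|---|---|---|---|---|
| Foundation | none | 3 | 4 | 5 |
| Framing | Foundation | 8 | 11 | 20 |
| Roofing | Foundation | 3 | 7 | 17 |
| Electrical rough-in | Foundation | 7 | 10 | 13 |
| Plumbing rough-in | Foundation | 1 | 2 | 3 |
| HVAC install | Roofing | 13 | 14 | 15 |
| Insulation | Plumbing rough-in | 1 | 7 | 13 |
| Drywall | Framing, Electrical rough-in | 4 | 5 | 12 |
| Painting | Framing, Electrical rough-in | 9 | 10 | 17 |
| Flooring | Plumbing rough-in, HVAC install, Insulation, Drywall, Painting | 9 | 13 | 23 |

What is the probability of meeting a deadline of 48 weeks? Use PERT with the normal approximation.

te_Foundation = (3 + 4·4 + 5)/6 = 24/6 = 4; σ²_Foundation = ((5−3)/6)² = 0.111
te_Framing = (8 + 4·11 + 20)/6 = 72/6 = 12; σ²_Framing = ((20−8)/6)² = 4.000
te_Roofing = (3 + 4·7 + 17)/6 = 48/6 = 8; σ²_Roofing = ((17−3)/6)² = 5.444
te_Electrical rough-in = (7 + 4·10 + 13)/6 = 60/6 = 10; σ²_Electrical rough-in = ((13−7)/6)² = 1.000
te_Plumbing rough-in = (1 + 4·2 + 3)/6 = 12/6 = 2; σ²_Plumbing rough-in = ((3−1)/6)² = 0.111
te_HVAC install = (13 + 4·14 + 15)/6 = 84/6 = 14; σ²_HVAC install = ((15−13)/6)² = 0.111
te_Insulation = (1 + 4·7 + 13)/6 = 42/6 = 7; σ²_Insulation = ((13−1)/6)² = 4.000
te_Drywall = (4 + 4·5 + 12)/6 = 36/6 = 6; σ²_Drywall = ((12−4)/6)² = 1.778
te_Painting = (9 + 4·10 + 17)/6 = 66/6 = 11; σ²_Painting = ((17−9)/6)² = 1.778
te_Flooring = (9 + 4·13 + 23)/6 = 84/6 = 14; σ²_Flooring = ((23−9)/6)² = 5.444

Forward pass:
ES_Foundation = 0; EF_Foundation = 4
ES_Framing = 4; EF_Framing = 4+12 = 16
ES_Roofing = 4; EF_Roofing = 4+8 = 12
ES_Electrical rough-in = 4; EF_Electrical rough-in = 4+10 = 14
ES_Plumbing rough-in = 4; EF_Plumbing rough-in = 4+2 = 6
ES_HVAC install = 12; EF_HVAC install = 12+14 = 26
ES_Insulation = 6; EF_Insulation = 6+7 = 13
ES_Drywall = max(EF_Framing=16, EF_Electrical rough-in=14) = 16; EF_Drywall = 16+6 = 22
ES_Painting = max(EF_Framing=16, EF_Electrical rough-in=14) = 16; EF_Painting = 16+11 = 27
ES_Flooring = max(EF_Plumbing rough-in=6, EF_HVAC install=26, EF_Insulation=13, EF_Drywall=22, EF_Painting=27) = 27; EF_Flooring = 27+14 = 41
Expected project duration μ = 41 weeks. Critical path: Foundation → Framing → Painting → Flooring.

Variance along critical path = 0.111 + 4.000 + 1.778 + 5.444 = 11.333; σ = √11.333 = 3.367 weeks.
Z = (48 − 41) / 3.367 = 2.079
P(T ≤ 48) = Φ(2.079) ≈ 0.981

0.981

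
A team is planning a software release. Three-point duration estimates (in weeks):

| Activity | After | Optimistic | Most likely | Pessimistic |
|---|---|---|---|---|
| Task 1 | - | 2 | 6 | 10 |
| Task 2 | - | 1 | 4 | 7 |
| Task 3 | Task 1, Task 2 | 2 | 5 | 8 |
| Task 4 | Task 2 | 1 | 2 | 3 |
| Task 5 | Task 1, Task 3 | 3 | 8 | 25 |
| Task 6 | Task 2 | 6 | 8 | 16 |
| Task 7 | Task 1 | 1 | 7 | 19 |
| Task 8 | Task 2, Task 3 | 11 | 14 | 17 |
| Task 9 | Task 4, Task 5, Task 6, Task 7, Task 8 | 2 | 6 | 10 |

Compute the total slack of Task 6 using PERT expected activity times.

te_Task 1 = (2 + 4·6 + 10)/6 = 36/6 = 6
te_Task 2 = (1 + 4·4 + 7)/6 = 24/6 = 4
te_Task 3 = (2 + 4·5 + 8)/6 = 30/6 = 5
te_Task 4 = (1 + 4·2 + 3)/6 = 12/6 = 2
te_Task 5 = (3 + 4·8 + 25)/6 = 60/6 = 10
te_Task 6 = (6 + 4·8 + 16)/6 = 54/6 = 9
te_Task 7 = (1 + 4·7 + 19)/6 = 48/6 = 8
te_Task 8 = (11 + 4·14 + 17)/6 = 84/6 = 14
te_Task 9 = (2 + 4·6 + 10)/6 = 36/6 = 6

Forward pass:
ES_Task 1 = 0; EF_Task 1 = 6
ES_Task 2 = 0; EF_Task 2 = 4
ES_Task 3 = max(EF_Task 1=6, EF_Task 2=4) = 6; EF_Task 3 = 6+5 = 11
ES_Task 4 = 4; EF_Task 4 = 4+2 = 6
ES_Task 5 = max(EF_Task 1=6, EF_Task 3=11) = 11; EF_Task 5 = 11+10 = 21
ES_Task 6 = 4; EF_Task 6 = 4+9 = 13
ES_Task 7 = 6; EF_Task 7 = 6+8 = 14
ES_Task 8 = max(EF_Task 2=4, EF_Task 3=11) = 11; EF_Task 8 = 11+14 = 25
ES_Task 9 = max(EF_Task 4=6, EF_Task 5=21, EF_Task 6=13, EF_Task 7=14, EF_Task 8=25) = 25; EF_Task 9 = 25+6 = 31
Expected project duration μ = 31 weeks. Critical path: Task 1 → Task 3 → Task 8 → Task 9.

Backward pass:
LF_Task 9 = 31; LS_Task 9 = 31−6 = 25
LF_Task 8 = LS_Task 9 = 25; LS_Task 8 = 25−14 = 11
LF_Task 7 = LS_Task 9 = 25; LS_Task 7 = 25−8 = 17
LF_Task 6 = LS_Task 9 = 25; LS_Task 6 = 25−9 = 16
LF_Task 5 = LS_Task 9 = 25; LS_Task 5 = 25−10 = 15
LF_Task 4 = LS_Task 9 = 25; LS_Task 4 = 25−2 = 23
LF_Task 3 = min(LS_Task 5=15, LS_Task 8=11) = 11; LS_Task 3 = 11−5 = 6
LF_Task 2 = min(LS_Task 3=6, LS_Task 4=23, LS_Task 6=16, LS_Task 8=11) = 6; LS_Task 2 = 6−4 = 2
LF_Task 1 = min(LS_Task 3=6, LS_Task 5=15, LS_Task 7=17) = 6; LS_Task 1 = 6−6 = 0
Slack_Task 6 = LS_Task 6 − ES_Task 6 = 16 − 4 = 12

12 weeks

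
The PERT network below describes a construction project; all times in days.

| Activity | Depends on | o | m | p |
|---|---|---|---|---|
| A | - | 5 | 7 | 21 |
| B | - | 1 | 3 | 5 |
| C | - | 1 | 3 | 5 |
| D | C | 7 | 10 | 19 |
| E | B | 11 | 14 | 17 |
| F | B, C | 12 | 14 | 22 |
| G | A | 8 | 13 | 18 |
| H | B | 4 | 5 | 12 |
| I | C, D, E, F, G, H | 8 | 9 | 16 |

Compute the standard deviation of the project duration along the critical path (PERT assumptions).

te_A = (5 + 4·7 + 21)/6 = 54/6 = 9; σ²_A = ((21−5)/6)² = 7.111
te_B = (1 + 4·3 + 5)/6 = 18/6 = 3; σ²_B = ((5−1)/6)² = 0.444
te_C = (1 + 4·3 + 5)/6 = 18/6 = 3; σ²_C = ((5−1)/6)² = 0.444
te_D = (7 + 4·10 + 19)/6 = 66/6 = 11; σ²_D = ((19−7)/6)² = 4.000
te_E = (11 + 4·14 + 17)/6 = 84/6 = 14; σ²_E = ((17−11)/6)² = 1.000
te_F = (12 + 4·14 + 22)/6 = 90/6 = 15; σ²_F = ((22−12)/6)² = 2.778
te_G = (8 + 4·13 + 18)/6 = 78/6 = 13; σ²_G = ((18−8)/6)² = 2.778
te_H = (4 + 4·5 + 12)/6 = 36/6 = 6; σ²_H = ((12−4)/6)² = 1.778
te_I = (8 + 4·9 + 16)/6 = 60/6 = 10; σ²_I = ((16−8)/6)² = 1.778

Forward pass:
ES_A = 0; EF_A = 9
ES_B = 0; EF_B = 3
ES_C = 0; EF_C = 3
ES_D = 3; EF_D = 3+11 = 14
ES_E = 3; EF_E = 3+14 = 17
ES_F = max(EF_B=3, EF_C=3) = 3; EF_F = 3+15 = 18
ES_G = 9; EF_G = 9+13 = 22
ES_H = 3; EF_H = 3+6 = 9
ES_I = max(EF_C=3, EF_D=14, EF_E=17, EF_F=18, EF_G=22, EF_H=9) = 22; EF_I = 22+10 = 32
Expected project duration μ = 32 days. Critical path: A → G → I.

Variance along critical path = 7.111 + 2.778 + 1.778 = 11.667
σ = √11.667 = 3.416 days

3.42 days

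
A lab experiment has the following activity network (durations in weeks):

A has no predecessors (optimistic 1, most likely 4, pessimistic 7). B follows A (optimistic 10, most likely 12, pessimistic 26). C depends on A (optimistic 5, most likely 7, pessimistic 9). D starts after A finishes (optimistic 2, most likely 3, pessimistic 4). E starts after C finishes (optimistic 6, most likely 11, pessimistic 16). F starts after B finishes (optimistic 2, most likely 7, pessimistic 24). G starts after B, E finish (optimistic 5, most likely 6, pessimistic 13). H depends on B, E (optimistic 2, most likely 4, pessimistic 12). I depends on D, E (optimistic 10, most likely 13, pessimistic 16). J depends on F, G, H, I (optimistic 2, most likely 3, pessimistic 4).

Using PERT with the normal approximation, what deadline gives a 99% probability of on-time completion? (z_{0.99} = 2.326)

te_A = (1 + 4·4 + 7)/6 = 24/6 = 4; σ²_A = ((7−1)/6)² = 1.000
te_B = (10 + 4·12 + 26)/6 = 84/6 = 14; σ²_B = ((26−10)/6)² = 7.111
te_C = (5 + 4·7 + 9)/6 = 42/6 = 7; σ²_C = ((9−5)/6)² = 0.444
te_D = (2 + 4·3 + 4)/6 = 18/6 = 3; σ²_D = ((4−2)/6)² = 0.111
te_E = (6 + 4·11 + 16)/6 = 66/6 = 11; σ²_E = ((16−6)/6)² = 2.778
te_F = (2 + 4·7 + 24)/6 = 54/6 = 9; σ²_F = ((24−2)/6)² = 13.444
te_G = (5 + 4·6 + 13)/6 = 42/6 = 7; σ²_G = ((13−5)/6)² = 1.778
te_H = (2 + 4·4 + 12)/6 = 30/6 = 5; σ²_H = ((12−2)/6)² = 2.778
te_I = (10 + 4·13 + 16)/6 = 78/6 = 13; σ²_I = ((16−10)/6)² = 1.000
te_J = (2 + 4·3 + 4)/6 = 18/6 = 3; σ²_J = ((4−2)/6)² = 0.111

Forward pass:
ES_A = 0; EF_A = 4
ES_B = 4; EF_B = 4+14 = 18
ES_C = 4; EF_C = 4+7 = 11
ES_D = 4; EF_D = 4+3 = 7
ES_E = 11; EF_E = 11+11 = 22
ES_F = 18; EF_F = 18+9 = 27
ES_G = max(EF_B=18, EF_E=22) = 22; EF_G = 22+7 = 29
ES_H = max(EF_B=18, EF_E=22) = 22; EF_H = 22+5 = 27
ES_I = max(EF_D=7, EF_E=22) = 22; EF_I = 22+13 = 35
ES_J = max(EF_F=27, EF_G=29, EF_H=27, EF_I=35) = 35; EF_J = 35+3 = 38
Expected project duration μ = 38 weeks. Critical path: A → C → E → I → J.

Variance along critical path = 1.000 + 0.444 + 2.778 + 1.000 + 0.111 = 5.333; σ = 2.309 weeks.
D = μ + z·σ = 38 + 2.326·2.309 = 43.4 weeks

43.4 weeks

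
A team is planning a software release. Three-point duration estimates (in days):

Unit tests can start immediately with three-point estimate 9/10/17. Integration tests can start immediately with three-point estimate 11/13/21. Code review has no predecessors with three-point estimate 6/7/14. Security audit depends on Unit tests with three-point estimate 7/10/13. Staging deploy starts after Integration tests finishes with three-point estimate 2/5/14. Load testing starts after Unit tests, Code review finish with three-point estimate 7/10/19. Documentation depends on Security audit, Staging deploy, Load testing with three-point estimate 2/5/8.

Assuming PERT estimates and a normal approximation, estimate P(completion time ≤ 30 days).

0.875

te_Unit tests = (9 + 4·10 + 17)/6 = 66/6 = 11; σ²_Unit tests = ((17−9)/6)² = 1.778
te_Integration tests = (11 + 4·13 + 21)/6 = 84/6 = 14; σ²_Integration tests = ((21−11)/6)² = 2.778
te_Code review = (6 + 4·7 + 14)/6 = 48/6 = 8; σ²_Code review = ((14−6)/6)² = 1.778
te_Security audit = (7 + 4·10 + 13)/6 = 60/6 = 10; σ²_Security audit = ((13−7)/6)² = 1.000
te_Staging deploy = (2 + 4·5 + 14)/6 = 36/6 = 6; σ²_Staging deploy = ((14−2)/6)² = 4.000
te_Load testing = (7 + 4·10 + 19)/6 = 66/6 = 11; σ²_Load testing = ((19−7)/6)² = 4.000
te_Documentation = (2 + 4·5 + 8)/6 = 30/6 = 5; σ²_Documentation = ((8−2)/6)² = 1.000

Forward pass:
ES_Unit tests = 0; EF_Unit tests = 11
ES_Integration tests = 0; EF_Integration tests = 14
ES_Code review = 0; EF_Code review = 8
ES_Security audit = 11; EF_Security audit = 11+10 = 21
ES_Staging deploy = 14; EF_Staging deploy = 14+6 = 20
ES_Load testing = max(EF_Unit tests=11, EF_Code review=8) = 11; EF_Load testing = 11+11 = 22
ES_Documentation = max(EF_Security audit=21, EF_Staging deploy=20, EF_Load testing=22) = 22; EF_Documentation = 22+5 = 27
Expected project duration μ = 27 days. Critical path: Unit tests → Load testing → Documentation.

Variance along critical path = 1.778 + 4.000 + 1.000 = 6.778; σ = √6.778 = 2.603 days.
Z = (30 − 27) / 2.603 = 1.152
P(T ≤ 30) = Φ(1.152) ≈ 0.875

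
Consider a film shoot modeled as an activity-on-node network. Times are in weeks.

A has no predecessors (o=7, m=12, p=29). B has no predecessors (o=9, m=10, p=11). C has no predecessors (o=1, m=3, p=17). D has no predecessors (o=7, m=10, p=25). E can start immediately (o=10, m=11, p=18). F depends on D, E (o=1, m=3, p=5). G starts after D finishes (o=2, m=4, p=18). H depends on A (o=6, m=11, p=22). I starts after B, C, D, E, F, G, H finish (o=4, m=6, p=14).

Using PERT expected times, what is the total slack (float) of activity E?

te_A = (7 + 4·12 + 29)/6 = 84/6 = 14
te_B = (9 + 4·10 + 11)/6 = 60/6 = 10
te_C = (1 + 4·3 + 17)/6 = 30/6 = 5
te_D = (7 + 4·10 + 25)/6 = 72/6 = 12
te_E = (10 + 4·11 + 18)/6 = 72/6 = 12
te_F = (1 + 4·3 + 5)/6 = 18/6 = 3
te_G = (2 + 4·4 + 18)/6 = 36/6 = 6
te_H = (6 + 4·11 + 22)/6 = 72/6 = 12
te_I = (4 + 4·6 + 14)/6 = 42/6 = 7

Forward pass:
ES_A = 0; EF_A = 14
ES_B = 0; EF_B = 10
ES_C = 0; EF_C = 5
ES_D = 0; EF_D = 12
ES_E = 0; EF_E = 12
ES_F = max(EF_D=12, EF_E=12) = 12; EF_F = 12+3 = 15
ES_G = 12; EF_G = 12+6 = 18
ES_H = 14; EF_H = 14+12 = 26
ES_I = max(EF_B=10, EF_C=5, EF_D=12, EF_E=12, EF_F=15, EF_G=18, EF_H=26) = 26; EF_I = 26+7 = 33
Expected project duration μ = 33 weeks. Critical path: A → H → I.

Backward pass:
LF_I = 33; LS_I = 33−7 = 26
LF_H = LS_I = 26; LS_H = 26−12 = 14
LF_G = LS_I = 26; LS_G = 26−6 = 20
LF_F = LS_I = 26; LS_F = 26−3 = 23
LF_E = min(LS_F=23, LS_I=26) = 23; LS_E = 23−12 = 11
LF_D = min(LS_F=23, LS_G=20, LS_I=26) = 20; LS_D = 20−12 = 8
LF_C = LS_I = 26; LS_C = 26−5 = 21
LF_B = LS_I = 26; LS_B = 26−10 = 16
LF_A = LS_H = 14; LS_A = 14−14 = 0
Slack_E = LS_E − ES_E = 11 − 0 = 11

11 weeks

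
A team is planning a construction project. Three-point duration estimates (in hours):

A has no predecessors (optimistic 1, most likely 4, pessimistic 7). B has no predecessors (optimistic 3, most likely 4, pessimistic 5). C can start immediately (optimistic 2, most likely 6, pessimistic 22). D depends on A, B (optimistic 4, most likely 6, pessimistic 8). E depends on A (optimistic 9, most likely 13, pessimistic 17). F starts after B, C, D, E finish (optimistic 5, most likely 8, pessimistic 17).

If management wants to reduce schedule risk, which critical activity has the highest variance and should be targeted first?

F

te_A = (1 + 4·4 + 7)/6 = 24/6 = 4; σ²_A = ((7−1)/6)² = 1.000
te_B = (3 + 4·4 + 5)/6 = 24/6 = 4; σ²_B = ((5−3)/6)² = 0.111
te_C = (2 + 4·6 + 22)/6 = 48/6 = 8; σ²_C = ((22−2)/6)² = 11.111
te_D = (4 + 4·6 + 8)/6 = 36/6 = 6; σ²_D = ((8−4)/6)² = 0.444
te_E = (9 + 4·13 + 17)/6 = 78/6 = 13; σ²_E = ((17−9)/6)² = 1.778
te_F = (5 + 4·8 + 17)/6 = 54/6 = 9; σ²_F = ((17−5)/6)² = 4.000

Forward pass:
ES_A = 0; EF_A = 4
ES_B = 0; EF_B = 4
ES_C = 0; EF_C = 8
ES_D = max(EF_A=4, EF_B=4) = 4; EF_D = 4+6 = 10
ES_E = 4; EF_E = 4+13 = 17
ES_F = max(EF_B=4, EF_C=8, EF_D=10, EF_E=17) = 17; EF_F = 17+9 = 26
Expected project duration μ = 26 hours. Critical path: A → E → F.

Variances on critical path: σ²_A=1.000, σ²_E=1.778, σ²_F=4.000.
Largest is σ²_F = 4.000.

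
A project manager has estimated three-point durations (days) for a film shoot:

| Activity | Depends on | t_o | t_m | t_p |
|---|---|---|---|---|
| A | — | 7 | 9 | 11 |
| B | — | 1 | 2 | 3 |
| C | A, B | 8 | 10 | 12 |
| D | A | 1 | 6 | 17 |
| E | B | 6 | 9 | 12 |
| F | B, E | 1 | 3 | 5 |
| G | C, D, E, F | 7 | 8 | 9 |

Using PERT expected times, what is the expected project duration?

te_A = (7 + 4·9 + 11)/6 = 54/6 = 9
te_B = (1 + 4·2 + 3)/6 = 12/6 = 2
te_C = (8 + 4·10 + 12)/6 = 60/6 = 10
te_D = (1 + 4·6 + 17)/6 = 42/6 = 7
te_E = (6 + 4·9 + 12)/6 = 54/6 = 9
te_F = (1 + 4·3 + 5)/6 = 18/6 = 3
te_G = (7 + 4·8 + 9)/6 = 48/6 = 8

Forward pass:
ES_A = 0; EF_A = 9
ES_B = 0; EF_B = 2
ES_C = max(EF_A=9, EF_B=2) = 9; EF_C = 9+10 = 19
ES_D = 9; EF_D = 9+7 = 16
ES_E = 2; EF_E = 2+9 = 11
ES_F = max(EF_B=2, EF_E=11) = 11; EF_F = 11+3 = 14
ES_G = max(EF_C=19, EF_D=16, EF_E=11, EF_F=14) = 19; EF_G = 19+8 = 27
Expected project duration μ = 27 days. Critical path: A → C → G.

27 days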